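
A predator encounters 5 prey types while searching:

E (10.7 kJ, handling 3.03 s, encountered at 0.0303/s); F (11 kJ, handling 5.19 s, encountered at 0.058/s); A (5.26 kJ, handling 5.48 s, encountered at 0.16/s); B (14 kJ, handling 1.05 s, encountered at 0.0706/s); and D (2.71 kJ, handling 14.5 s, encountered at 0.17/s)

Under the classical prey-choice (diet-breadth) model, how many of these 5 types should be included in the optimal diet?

3

Profitabilities (E/h, kJ/s): B 13.3, E 3.53, F 2.12, A 0.96, D 0.187. Add prey in this order while the next type's profitability exceeds the intake rate on those already taken.
Rate on top 1: 0.9202. E: 3.53 > 0.9202 → include.
Rate on top 2: 1.126. F: 2.12 > 1.126 → include.
Rate on top 3: 1.33. A: 0.96 < 1.33 → exclude; stop.
Optimal diet: B, E, F — 3 of 5 types.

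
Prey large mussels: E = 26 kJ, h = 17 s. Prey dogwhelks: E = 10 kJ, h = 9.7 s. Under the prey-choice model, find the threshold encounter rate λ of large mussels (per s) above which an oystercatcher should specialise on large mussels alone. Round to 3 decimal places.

The zero-one rule: include dogwhelks iff E₂/h₂ > λE₁/(1+λh₁). Equality gives the switch point.
λE₁h₂ = E₂ + λE₂h₁ ⇒ λ = E₂/(E₁h₂ − E₂h₁) = 10/(252.2 − 170) = 0.1217 per s.

0.122 per s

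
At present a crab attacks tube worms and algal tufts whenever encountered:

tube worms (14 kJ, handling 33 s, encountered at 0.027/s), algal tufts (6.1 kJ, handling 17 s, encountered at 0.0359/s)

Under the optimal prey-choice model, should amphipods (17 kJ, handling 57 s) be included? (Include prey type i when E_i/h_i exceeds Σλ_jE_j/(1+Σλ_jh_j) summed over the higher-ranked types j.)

Yes

On tube worms and algal tufts alone, R = ΣλE/(1+Σλh) = 0.597/2.501 = 0.2387 kJ/s.
amphipods: E/h = 17/57 = 0.2982 kJ/s.
0.2982 > 0.2387, so adding amphipods raises the average — include it.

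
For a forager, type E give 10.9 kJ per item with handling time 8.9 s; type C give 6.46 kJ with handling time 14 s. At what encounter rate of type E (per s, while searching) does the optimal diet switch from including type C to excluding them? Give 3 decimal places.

Drop type C once their profitability E₂/h₂ falls below the rate achievable on type E alone: E₂/h₂ = λE₁/(1 + λh₁).
Solve for λ: λE₁h₂ = E₂(1 + λh₁) → λ(E₁h₂ − E₂h₁) = E₂ → λ = E₂/(E₁h₂ − E₂h₁).
λ = 6.46/(10.9×14 − 6.46×8.9) = 6.46/95.11 = 0.06792 per s.

0.068 per s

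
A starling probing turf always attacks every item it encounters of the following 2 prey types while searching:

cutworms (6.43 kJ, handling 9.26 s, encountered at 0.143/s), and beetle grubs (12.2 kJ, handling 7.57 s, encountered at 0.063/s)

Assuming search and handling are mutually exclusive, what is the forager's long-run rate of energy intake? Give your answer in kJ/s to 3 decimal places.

0.603 kJ/s

R = Σλ_iE_i / (1 + Σλ_ih_i)
Numerator: 0.143×6.43 + 0.063×12.2 = 1.688
Denominator: 1 + 0.143×9.26 + 0.063×7.57 = 2.801
R = 1.688/2.801 = 0.6027 kJ/s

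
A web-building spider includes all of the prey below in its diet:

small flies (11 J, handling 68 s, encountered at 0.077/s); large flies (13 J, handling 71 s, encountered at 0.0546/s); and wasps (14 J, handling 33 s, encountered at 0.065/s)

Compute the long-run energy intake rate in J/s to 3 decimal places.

0.201 J/s

Energy encountered per unit search time: 0.077×11 + 0.0546×13 + 0.065×14 = 2.467 J/s.
Handling time per unit search time: 0.077×68 + 0.0546×71 + 0.065×33 = 11.26.
Rate = 2.467/(1 + 11.26) = 0.2012 J/s.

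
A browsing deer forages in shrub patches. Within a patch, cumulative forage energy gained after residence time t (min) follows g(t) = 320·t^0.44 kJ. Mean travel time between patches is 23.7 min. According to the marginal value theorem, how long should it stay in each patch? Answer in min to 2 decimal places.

Maximise g(t)/(T+t): set derivative to zero → g'(t)(T+t) = g(t).
g'(t) = 0.44·320·t^-0.56. Setting 0.44·320·t^-0.56 = 320·t^0.44/(23.7+t) gives 0.44(23.7+t) = t, so 0.56·t = 0.44×23.7.
t* = 0.44×23.7/0.56 = 18.62 min.

18.62 min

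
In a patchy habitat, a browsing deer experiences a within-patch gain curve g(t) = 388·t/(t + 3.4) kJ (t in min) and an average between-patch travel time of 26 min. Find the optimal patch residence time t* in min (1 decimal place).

9.4 min

Optimal t* satisfies g'(t*) = g(t*)/(T + t*).
g'(t) = 388·3.4/(t + 3.4)². Setting 388·3.4/(t+3.4)² = 388t/[(t+3.4)(26+t)] gives 3.4(26+t) = t(t+3.4), so t² = 3.4×26 = 88.4.
t* = √88.4 = 9.402 min.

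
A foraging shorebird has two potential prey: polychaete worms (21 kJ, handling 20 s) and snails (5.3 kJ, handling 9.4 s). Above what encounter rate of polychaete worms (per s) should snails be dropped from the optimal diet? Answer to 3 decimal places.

0.058 per s

The zero-one rule: include snails iff E₂/h₂ > λE₁/(1+λh₁). Equality gives the switch point.
λE₁h₂ = E₂ + λE₂h₁ ⇒ λ = E₂/(E₁h₂ − E₂h₁) = 5.3/(197.4 − 106) = 0.05799 per s.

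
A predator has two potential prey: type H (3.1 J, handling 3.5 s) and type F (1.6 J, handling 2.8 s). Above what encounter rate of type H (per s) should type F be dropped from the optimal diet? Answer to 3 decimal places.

The zero-one rule: include type F iff E₂/h₂ > λE₁/(1+λh₁). Equality gives the switch point.
λE₁h₂ = E₂ + λE₂h₁ ⇒ λ = E₂/(E₁h₂ − E₂h₁) = 1.6/(8.68 − 5.6) = 0.5195 per s.

0.519 per s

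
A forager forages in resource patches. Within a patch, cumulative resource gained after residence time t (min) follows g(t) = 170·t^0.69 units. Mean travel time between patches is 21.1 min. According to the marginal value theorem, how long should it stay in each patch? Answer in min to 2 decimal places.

Optimal t* satisfies g'(t*) = g(t*)/(T + t*).
g'(t) = 0.69·170·t^-0.31. Setting 0.69·170·t^-0.31 = 170·t^0.69/(21.1+t) gives 0.69(21.1+t) = t, so 0.31·t = 0.69×21.1.
t* = 0.69×21.1/0.31 = 46.96 min.

46.96 min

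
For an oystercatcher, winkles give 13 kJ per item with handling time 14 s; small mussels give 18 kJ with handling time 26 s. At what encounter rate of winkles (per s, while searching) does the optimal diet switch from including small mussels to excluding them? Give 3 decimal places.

Drop small mussels once their profitability E₂/h₂ falls below the rate achievable on winkles alone: E₂/h₂ = λE₁/(1 + λh₁).
Solve for λ: λE₁h₂ = E₂(1 + λh₁) → λ(E₁h₂ − E₂h₁) = E₂ → λ = E₂/(E₁h₂ − E₂h₁).
λ = 18/(13×26 − 18×14) = 18/86 = 0.2093 per s.

0.209 per s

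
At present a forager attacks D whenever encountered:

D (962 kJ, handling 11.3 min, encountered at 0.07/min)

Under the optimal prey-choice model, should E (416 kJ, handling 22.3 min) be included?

No

Intake rate on the current diet: R = (0.07×962) / (1 + 0.07×11.3) = 67.34/1.791 = 37.6 kJ/min.
E: E/h = 416/22.3 = 18.65 kJ/min.
18.65 < 37.6, so adding E would lower the average — exclude it.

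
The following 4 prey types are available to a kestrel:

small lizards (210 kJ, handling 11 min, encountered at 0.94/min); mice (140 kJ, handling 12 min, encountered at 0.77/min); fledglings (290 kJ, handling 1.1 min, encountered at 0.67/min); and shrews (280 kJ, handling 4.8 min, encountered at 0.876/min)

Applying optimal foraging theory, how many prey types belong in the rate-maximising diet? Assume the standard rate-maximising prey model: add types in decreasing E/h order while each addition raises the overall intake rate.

Profitabilities (E/h, kJ/min): fledglings 264, shrews 58.3, small lizards 19.1, mice 11.7. Add prey in this order while the next type's profitability exceeds the intake rate on those already taken.
Rate on top 1: 111.9. shrews: 58.3 < 111.9 → exclude; stop.
Optimal diet: fledglings — 1 of 4 types.

1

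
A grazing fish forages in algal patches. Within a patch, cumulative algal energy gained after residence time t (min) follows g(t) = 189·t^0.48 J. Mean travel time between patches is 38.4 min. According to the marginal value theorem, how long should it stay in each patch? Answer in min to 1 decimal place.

35.4 min

By the marginal value theorem, leave when the instantaneous gain rate g'(t) equals the habitat-wide average g(t)/(T + t).
g'(t) = 0.48·189·t^-0.52. Setting 0.48·189·t^-0.52 = 189·t^0.48/(38.4+t) gives 0.48(38.4+t) = t, so 0.52·t = 0.48×38.4.
t* = 0.48×38.4/0.52 = 35.45 min.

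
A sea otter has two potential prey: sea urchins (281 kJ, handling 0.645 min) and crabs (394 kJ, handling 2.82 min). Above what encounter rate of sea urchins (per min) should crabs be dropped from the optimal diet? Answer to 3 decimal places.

0.732 per min

At the threshold, the rate on sea urchins alone equals the profitability of crabs: λ·281/(1 + λ·0.645) = 394/2.82 = 139.7.
Rearranging, λ(281 − 139.7×0.645) = 139.7, so λ = 139.7/190.9 = 0.7319 per min.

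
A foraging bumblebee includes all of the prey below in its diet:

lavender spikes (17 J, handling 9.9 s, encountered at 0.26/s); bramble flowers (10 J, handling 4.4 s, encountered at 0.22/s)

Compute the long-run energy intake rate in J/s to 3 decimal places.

R = Σλ_iE_i / (1 + Σλ_ih_i)
Numerator: 0.26×17 + 0.22×10 = 6.62
Denominator: 1 + 0.26×9.9 + 0.22×4.4 = 4.542
R = 6.62/4.542 = 1.458 J/s

1.458 J/s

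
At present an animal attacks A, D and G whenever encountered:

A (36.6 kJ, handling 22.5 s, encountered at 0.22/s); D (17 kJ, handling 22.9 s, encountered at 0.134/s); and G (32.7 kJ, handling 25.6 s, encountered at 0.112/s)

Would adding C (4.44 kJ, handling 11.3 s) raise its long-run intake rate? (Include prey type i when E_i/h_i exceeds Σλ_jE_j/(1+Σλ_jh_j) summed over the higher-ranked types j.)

Current rate: (0.22×36.6 + 0.134×17 + 0.112×32.7)/(1 + 0.22×22.5 + 0.134×22.9 + 0.112×25.6) = 1.177 kJ/s.
C: E/h = 4.44/11.3 = 0.3929 kJ/s.
0.3929 < 1.177, so adding C would lower the average — exclude it.

No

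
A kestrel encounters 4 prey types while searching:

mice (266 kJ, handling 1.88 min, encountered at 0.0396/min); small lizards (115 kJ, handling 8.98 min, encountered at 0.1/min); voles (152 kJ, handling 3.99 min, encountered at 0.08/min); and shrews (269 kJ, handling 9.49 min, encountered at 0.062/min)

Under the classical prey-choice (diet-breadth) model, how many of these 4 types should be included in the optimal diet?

3

Profitabilities (E/h, kJ/min): mice 141, voles 38.1, shrews 28.3, small lizards 12.8. Add prey in this order while the next type's profitability exceeds the intake rate on those already taken.
Rate on top 1: 9.804. voles: 38.1 > 9.804 → include.
Rate on top 2: 16.28. shrews: 28.3 > 16.28 → include.
Rate on top 3: 19.86. small lizards: 12.8 < 19.86 → exclude; stop.
Optimal diet: mice, voles, shrews — 3 of 4 types.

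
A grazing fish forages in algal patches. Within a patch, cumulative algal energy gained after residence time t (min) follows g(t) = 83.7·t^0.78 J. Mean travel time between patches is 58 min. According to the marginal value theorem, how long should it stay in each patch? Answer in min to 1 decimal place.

Optimal t* satisfies g'(t*) = g(t*)/(T + t*).
g'(t) = 0.78·83.7·t^-0.22. Setting 0.78·83.7·t^-0.22 = 83.7·t^0.78/(58+t) gives 0.78(58+t) = t, so 0.22·t = 0.78×58.
t* = 0.78×58/0.22 = 205.6 min.

205.6 min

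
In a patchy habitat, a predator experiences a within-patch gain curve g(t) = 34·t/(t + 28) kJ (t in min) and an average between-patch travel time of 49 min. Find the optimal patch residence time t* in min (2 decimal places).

Maximise g(t)/(T+t): set derivative to zero → g'(t)(T+t) = g(t).
g'(t) = 34·28/(t + 28)². Setting 34·28/(t+28)² = 34t/[(t+28)(49+t)] gives 28(49+t) = t(t+28), so t² = 28×49 = 1372.
t* = √1372 = 37.04 min.

37.04 min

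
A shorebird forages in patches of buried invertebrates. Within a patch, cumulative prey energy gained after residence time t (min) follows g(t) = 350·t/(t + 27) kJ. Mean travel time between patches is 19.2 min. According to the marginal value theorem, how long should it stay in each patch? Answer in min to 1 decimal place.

22.8 min

Maximise g(t)/(T+t): set derivative to zero → g'(t)(T+t) = g(t).
g'(t) = 350·27/(t + 27)². Setting 350·27/(t+27)² = 350t/[(t+27)(19.2+t)] gives 27(19.2+t) = t(t+27), so t² = 27×19.2 = 518.4.
t* = √518.4 = 22.77 min.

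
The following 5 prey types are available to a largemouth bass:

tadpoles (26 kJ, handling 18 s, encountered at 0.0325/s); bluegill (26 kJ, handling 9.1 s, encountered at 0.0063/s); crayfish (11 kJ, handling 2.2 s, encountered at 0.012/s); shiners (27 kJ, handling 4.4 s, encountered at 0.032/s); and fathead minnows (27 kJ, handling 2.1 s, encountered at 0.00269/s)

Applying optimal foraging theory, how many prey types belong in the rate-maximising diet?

5

E/h in descending order: fathead minnows 12.9, shiners 6.14, crayfish 5, bluegill 2.86, tadpoles 1.44 kJ/s. The optimal diet is the largest prefix of this list for which every included type satisfies E_i/h_i > R on the types above it.
Rate on top 1: 0.07222. shiners: 6.14 > 0.07222 → include.
Rate on top 2: 0.817. crayfish: 5 > 0.817 → include.
Rate on top 3: 0.9111. bluegill: 2.86 > 0.9111 → include.
Rate on top 4: 1.002. tadpoles: 1.44 > 1.002 → include.
Optimal diet: fathead minnows, shiners, crayfish, bluegill, tadpoles — 5 of 5 types.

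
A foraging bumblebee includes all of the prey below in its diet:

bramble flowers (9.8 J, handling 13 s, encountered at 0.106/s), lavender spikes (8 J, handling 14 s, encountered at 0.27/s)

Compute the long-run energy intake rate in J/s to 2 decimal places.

0.52 J/s

R = (0.106×9.8 + 0.27×8) / (1 + 0.106×13 + 0.27×14) = 3.199/6.158 = 0.5195 J/s.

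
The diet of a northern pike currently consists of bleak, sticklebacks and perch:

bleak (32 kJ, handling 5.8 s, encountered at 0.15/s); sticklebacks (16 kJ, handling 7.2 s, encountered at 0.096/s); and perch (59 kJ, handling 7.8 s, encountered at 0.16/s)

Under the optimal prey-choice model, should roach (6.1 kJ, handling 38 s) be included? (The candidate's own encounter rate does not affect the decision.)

No

Intake rate on the current diet: R = (0.15×32 + 0.096×16 + 0.16×59) / (1 + 0.15×5.8 + 0.096×7.2 + 0.16×7.8) = 15.78/3.809 = 4.142 kJ/s.
roach: E/h = 6.1/38 = 0.1605 kJ/s.
Since 0.1605 < R, time spent handling roach is better spent searching.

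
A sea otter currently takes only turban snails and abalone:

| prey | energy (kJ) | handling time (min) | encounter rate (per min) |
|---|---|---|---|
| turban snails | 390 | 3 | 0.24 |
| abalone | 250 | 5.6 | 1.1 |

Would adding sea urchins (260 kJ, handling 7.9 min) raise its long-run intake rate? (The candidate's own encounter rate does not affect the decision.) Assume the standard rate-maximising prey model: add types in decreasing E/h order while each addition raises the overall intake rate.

No

Current rate: (0.24×390 + 1.1×250)/(1 + 0.24×3 + 1.1×5.6) = 46.78 kJ/min.
Profitability of sea urchins: 260/7.9 = 32.91 kJ/min.
Since 32.91 < R, time spent handling sea urchins is better spent searching.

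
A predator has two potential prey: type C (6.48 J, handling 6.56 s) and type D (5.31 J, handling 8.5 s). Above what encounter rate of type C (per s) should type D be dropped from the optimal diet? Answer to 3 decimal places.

The zero-one rule: include type D iff E₂/h₂ > λE₁/(1+λh₁). Equality gives the switch point.
λE₁h₂ = E₂ + λE₂h₁ ⇒ λ = E₂/(E₁h₂ − E₂h₁) = 5.31/(55.08 − 34.83) = 0.2623 per s.

0.262 per s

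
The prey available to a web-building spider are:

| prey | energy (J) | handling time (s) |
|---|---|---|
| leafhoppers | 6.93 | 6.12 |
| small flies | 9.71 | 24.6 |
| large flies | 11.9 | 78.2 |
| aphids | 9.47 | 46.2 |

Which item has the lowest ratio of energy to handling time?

large flies

Profitability E/h (J/s): leafhoppers = 6.93/6.12 = 1.13, small flies = 9.71/24.6 = 0.395, large flies = 11.9/78.2 = 0.152, aphids = 9.47/46.2 = 0.205.
Ranked: leafhoppers > small flies > aphids > large flies.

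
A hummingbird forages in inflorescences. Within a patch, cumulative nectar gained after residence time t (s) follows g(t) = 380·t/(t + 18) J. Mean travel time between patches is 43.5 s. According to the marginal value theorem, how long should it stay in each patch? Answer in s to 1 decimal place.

28.0 s

Maximise g(t)/(T+t): set derivative to zero → g'(t)(T+t) = g(t).
g'(t) = 380·18/(t + 18)². Setting 380·18/(t+18)² = 380t/[(t+18)(43.5+t)] gives 18(43.5+t) = t(t+18), so t² = 18×43.5 = 783.
t* = √783 = 27.98 s.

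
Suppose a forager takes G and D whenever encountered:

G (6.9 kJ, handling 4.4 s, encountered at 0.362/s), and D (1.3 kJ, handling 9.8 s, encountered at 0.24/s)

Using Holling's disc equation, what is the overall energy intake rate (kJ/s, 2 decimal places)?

R = Σλ_iE_i / (1 + Σλ_ih_i)
Numerator: 0.362×6.9 + 0.24×1.3 = 2.81
Denominator: 1 + 0.362×4.4 + 0.24×9.8 = 4.945
R = 2.81/4.945 = 0.5682 kJ/s

0.57 kJ/s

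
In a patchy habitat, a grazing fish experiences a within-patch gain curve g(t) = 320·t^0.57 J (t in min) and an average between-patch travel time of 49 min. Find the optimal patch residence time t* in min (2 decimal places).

64.95 min

Optimal t* satisfies g'(t*) = g(t*)/(T + t*).
g'(t) = 0.57·320·t^-0.43. Setting 0.57·320·t^-0.43 = 320·t^0.57/(49+t) gives 0.57(49+t) = t, so 0.43·t = 0.57×49.
t* = 0.57×49/0.43 = 64.95 min.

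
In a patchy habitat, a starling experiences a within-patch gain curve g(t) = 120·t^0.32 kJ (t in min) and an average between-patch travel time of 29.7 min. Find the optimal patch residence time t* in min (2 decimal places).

13.98 min

By the marginal value theorem, leave when the instantaneous gain rate g'(t) equals the habitat-wide average g(t)/(T + t).
g'(t) = 0.32·120·t^-0.68. Setting 0.32·120·t^-0.68 = 120·t^0.32/(29.7+t) gives 0.32(29.7+t) = t, so 0.68·t = 0.32×29.7.
t* = 0.32×29.7/0.68 = 13.98 min.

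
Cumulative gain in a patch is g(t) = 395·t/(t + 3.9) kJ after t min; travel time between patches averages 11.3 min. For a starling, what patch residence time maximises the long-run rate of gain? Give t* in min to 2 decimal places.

6.64 min

Maximise g(t)/(T+t): set derivative to zero → g'(t)(T+t) = g(t).
g'(t) = 395·3.9/(t + 3.9)². Setting 395·3.9/(t+3.9)² = 395t/[(t+3.9)(11.3+t)] gives 3.9(11.3+t) = t(t+3.9), so t² = 3.9×11.3 = 44.07.
t* = √44.07 = 6.639 min.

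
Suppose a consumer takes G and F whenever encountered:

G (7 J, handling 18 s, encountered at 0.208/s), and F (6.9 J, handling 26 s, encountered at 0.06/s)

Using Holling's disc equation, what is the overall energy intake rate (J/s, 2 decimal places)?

0.30 J/s

R = Σλ_iE_i / (1 + Σλ_ih_i)
Numerator: 0.208×7 + 0.06×6.9 = 1.87
Denominator: 1 + 0.208×18 + 0.06×26 = 6.304
R = 1.87/6.304 = 0.2966 J/s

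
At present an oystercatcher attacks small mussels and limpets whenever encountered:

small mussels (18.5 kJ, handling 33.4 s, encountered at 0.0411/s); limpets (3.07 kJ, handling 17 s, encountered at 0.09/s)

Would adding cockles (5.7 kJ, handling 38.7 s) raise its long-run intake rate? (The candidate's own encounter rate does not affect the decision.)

Intake rate on the current diet: R = (0.0411×18.5 + 0.09×3.07) / (1 + 0.0411×33.4 + 0.09×17) = 1.037/3.903 = 0.2656 kJ/s.
cockles: E/h = 5.7/38.7 = 0.1473 kJ/s.
0.1473 < 0.2656, so adding cockles would lower the average — exclude it.

No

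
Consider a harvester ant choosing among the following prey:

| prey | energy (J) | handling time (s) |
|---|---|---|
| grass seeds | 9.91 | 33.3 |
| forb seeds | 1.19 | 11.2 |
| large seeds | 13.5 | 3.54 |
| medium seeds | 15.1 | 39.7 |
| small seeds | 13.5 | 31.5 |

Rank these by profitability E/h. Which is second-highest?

small seeds

Profitability E/h (J/s): grass seeds = 9.91/33.3 = 0.298, forb seeds = 1.19/11.2 = 0.106, large seeds = 13.5/3.54 = 3.81, medium seeds = 15.1/39.7 = 0.38, small seeds = 13.5/31.5 = 0.429.
Ranked: large seeds > small seeds > medium seeds > grass seeds > forb seeds.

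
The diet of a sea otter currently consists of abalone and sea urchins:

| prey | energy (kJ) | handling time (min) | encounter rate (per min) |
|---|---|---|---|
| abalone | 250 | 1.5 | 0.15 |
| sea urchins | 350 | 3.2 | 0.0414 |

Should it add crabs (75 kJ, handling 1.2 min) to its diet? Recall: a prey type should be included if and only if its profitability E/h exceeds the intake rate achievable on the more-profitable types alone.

Current rate: (0.15×250 + 0.0414×350)/(1 + 0.15×1.5 + 0.0414×3.2) = 38.3 kJ/min.
crabs: E/h = 75/1.2 = 62.5 kJ/min.
Since 62.5 > R, including crabs increases the long-run rate.

Yes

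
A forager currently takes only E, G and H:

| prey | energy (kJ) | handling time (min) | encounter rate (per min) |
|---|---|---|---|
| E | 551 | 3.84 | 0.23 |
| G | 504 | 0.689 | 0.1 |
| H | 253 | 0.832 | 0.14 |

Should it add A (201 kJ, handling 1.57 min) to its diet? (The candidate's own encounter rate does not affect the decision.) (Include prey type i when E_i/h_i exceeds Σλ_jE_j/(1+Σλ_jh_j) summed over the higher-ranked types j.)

Yes

Current rate: (0.23×551 + 0.1×504 + 0.14×253)/(1 + 0.23×3.84 + 0.1×0.689 + 0.14×0.832) = 102.8 kJ/min.
Profitability of A: 201/1.57 = 128 kJ/min.
Since 128 > R, including A increases the long-run rate.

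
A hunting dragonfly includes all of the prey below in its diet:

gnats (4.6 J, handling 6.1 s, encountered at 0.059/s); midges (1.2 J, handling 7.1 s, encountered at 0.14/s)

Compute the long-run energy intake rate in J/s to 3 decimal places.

0.187 J/s

R = (0.059×4.6 + 0.14×1.2) / (1 + 0.059×6.1 + 0.14×7.1) = 0.4394/2.354 = 0.1867 J/s.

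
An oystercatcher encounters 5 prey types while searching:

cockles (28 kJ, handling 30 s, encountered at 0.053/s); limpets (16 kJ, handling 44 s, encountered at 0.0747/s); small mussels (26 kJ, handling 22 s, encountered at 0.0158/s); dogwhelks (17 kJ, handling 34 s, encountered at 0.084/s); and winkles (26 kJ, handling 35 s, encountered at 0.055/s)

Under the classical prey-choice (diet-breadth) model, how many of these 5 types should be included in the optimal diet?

3

E/h in descending order: small mussels 1.18, cockles 0.933, winkles 0.743, dogwhelks 0.5, limpets 0.364 kJ/s. The optimal diet is the largest prefix of this list for which every included type satisfies E_i/h_i > R on the types above it.
Rate on top 1: 0.3048. cockles: 0.933 > 0.3048 → include.
Rate on top 2: 0.645. winkles: 0.743 > 0.645 → include.
Rate on top 3: 0.6837. dogwhelks: 0.5 < 0.6837 → exclude; stop.
Optimal diet: small mussels, cockles, winkles — 3 of 5 types.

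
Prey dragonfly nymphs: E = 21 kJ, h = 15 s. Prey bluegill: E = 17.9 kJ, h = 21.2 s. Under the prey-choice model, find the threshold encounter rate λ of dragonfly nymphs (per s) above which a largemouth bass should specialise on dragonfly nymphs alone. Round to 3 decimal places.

The zero-one rule: include bluegill iff E₂/h₂ > λE₁/(1+λh₁). Equality gives the switch point.
λE₁h₂ = E₂ + λE₂h₁ ⇒ λ = E₂/(E₁h₂ − E₂h₁) = 17.9/(445.2 − 268.5) = 0.1013 per s.

0.101 per s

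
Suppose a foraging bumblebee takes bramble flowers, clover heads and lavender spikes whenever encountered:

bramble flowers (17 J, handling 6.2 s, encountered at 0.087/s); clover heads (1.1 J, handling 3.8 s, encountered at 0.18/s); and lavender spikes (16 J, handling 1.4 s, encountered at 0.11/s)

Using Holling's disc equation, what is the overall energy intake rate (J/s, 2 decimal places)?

1.45 J/s

R = Σλ_iE_i / (1 + Σλ_ih_i)
Numerator: 0.087×17 + 0.18×1.1 + 0.11×16 = 3.437
Denominator: 1 + 0.087×6.2 + 0.18×3.8 + 0.11×1.4 = 2.377
R = 3.437/2.377 = 1.446 J/s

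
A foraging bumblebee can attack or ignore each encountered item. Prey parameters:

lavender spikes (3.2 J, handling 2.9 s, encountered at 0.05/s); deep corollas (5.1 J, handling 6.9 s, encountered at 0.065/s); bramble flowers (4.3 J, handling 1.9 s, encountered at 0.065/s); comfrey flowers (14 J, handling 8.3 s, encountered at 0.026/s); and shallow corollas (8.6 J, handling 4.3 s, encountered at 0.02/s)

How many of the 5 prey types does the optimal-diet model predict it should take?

Rank by E/h (J/s): bramble flowers 2.26, shallow corollas 2, comfrey flowers 1.69, lavender spikes 1.1, deep corollas 0.739. Include each in turn until the next type's E/h falls below the running intake rate.
Rate on top 1: 0.2488. shallow corollas: 2 > 0.2488 → include.
Rate on top 2: 0.3733. comfrey flowers: 1.69 > 0.3733 → include.
Rate on top 3: 0.5722. lavender spikes: 1.1 > 0.5722 → include.
Rate on top 4: 0.6212. deep corollas: 0.739 > 0.6212 → include.
Optimal diet: bramble flowers, shallow corollas, comfrey flowers, lavender spikes, deep corollas — 5 of 5 types.

5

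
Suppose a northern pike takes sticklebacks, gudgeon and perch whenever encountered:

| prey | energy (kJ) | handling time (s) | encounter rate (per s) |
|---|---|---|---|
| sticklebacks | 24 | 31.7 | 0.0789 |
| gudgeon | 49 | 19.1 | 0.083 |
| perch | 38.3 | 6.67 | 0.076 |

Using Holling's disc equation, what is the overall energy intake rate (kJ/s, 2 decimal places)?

1.59 kJ/s

R = (0.0789×24 + 0.083×49 + 0.076×38.3) / (1 + 0.0789×31.7 + 0.083×19.1 + 0.076×6.67) = 8.871/5.593 = 1.586 kJ/s.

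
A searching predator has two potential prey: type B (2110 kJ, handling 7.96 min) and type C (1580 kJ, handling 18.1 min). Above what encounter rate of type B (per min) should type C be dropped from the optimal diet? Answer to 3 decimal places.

0.062 per min

The zero-one rule: include type C iff E₂/h₂ > λE₁/(1+λh₁). Equality gives the switch point.
λE₁h₂ = E₂ + λE₂h₁ ⇒ λ = E₂/(E₁h₂ − E₂h₁) = 1580/(3.819e+04 − 1.258e+04) = 0.06168 per min.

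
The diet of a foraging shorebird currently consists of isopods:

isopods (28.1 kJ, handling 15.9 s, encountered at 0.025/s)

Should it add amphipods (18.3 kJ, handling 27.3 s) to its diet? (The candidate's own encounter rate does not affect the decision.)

On isopods alone, R = ΣλE/(1+Σλh) = 0.7025/1.397 = 0.5027 kJ/s.
Profitability of amphipods: 18.3/27.3 = 0.6703 kJ/s.
0.6703 > 0.5027, so adding amphipods raises the average — include it.

Yes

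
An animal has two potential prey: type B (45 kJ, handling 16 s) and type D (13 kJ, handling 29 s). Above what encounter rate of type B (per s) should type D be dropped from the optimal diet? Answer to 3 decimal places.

0.012 per s

The zero-one rule: include type D iff E₂/h₂ > λE₁/(1+λh₁). Equality gives the switch point.
λE₁h₂ = E₂ + λE₂h₁ ⇒ λ = E₂/(E₁h₂ − E₂h₁) = 13/(1305 − 208) = 0.01185 per s.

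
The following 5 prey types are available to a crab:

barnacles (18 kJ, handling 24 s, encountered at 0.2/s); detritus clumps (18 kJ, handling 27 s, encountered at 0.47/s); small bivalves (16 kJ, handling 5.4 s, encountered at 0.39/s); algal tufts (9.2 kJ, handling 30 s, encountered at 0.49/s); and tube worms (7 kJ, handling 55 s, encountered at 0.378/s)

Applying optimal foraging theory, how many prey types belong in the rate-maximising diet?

E/h in descending order: small bivalves 2.96, barnacles 0.75, detritus clumps 0.667, algal tufts 0.307, tube worms 0.127 kJ/s. The optimal diet is the largest prefix of this list for which every included type satisfies E_i/h_i > R on the types above it.
Rate on top 1: 2.009. barnacles: 0.75 < 2.009 → exclude; stop.
Optimal diet: small bivalves — 1 of 5 types.

1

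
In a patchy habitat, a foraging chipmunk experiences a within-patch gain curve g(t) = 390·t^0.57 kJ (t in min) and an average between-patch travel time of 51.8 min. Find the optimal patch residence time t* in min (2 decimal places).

68.67 min

By the marginal value theorem, leave when the instantaneous gain rate g'(t) equals the habitat-wide average g(t)/(T + t).
g'(t) = 0.57·390·t^-0.43. Setting 0.57·390·t^-0.43 = 390·t^0.57/(51.8+t) gives 0.57(51.8+t) = t, so 0.43·t = 0.57×51.8.
t* = 0.57×51.8/0.43 = 68.67 min.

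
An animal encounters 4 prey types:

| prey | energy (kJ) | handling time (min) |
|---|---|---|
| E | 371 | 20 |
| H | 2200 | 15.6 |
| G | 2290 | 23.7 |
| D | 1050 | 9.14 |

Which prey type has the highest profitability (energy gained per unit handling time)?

H

Profitability E/h (kJ/min): E = 371/20 = 18.6, H = 2200/15.6 = 141, G = 2290/23.7 = 96.6, D = 1050/9.14 = 115.
Ranked: H > D > G > E.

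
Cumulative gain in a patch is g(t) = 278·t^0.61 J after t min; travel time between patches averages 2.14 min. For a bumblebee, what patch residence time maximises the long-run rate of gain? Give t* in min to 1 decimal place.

Maximise g(t)/(T+t): set derivative to zero → g'(t)(T+t) = g(t).
g'(t) = 0.61·278·t^-0.39. Setting 0.61·278·t^-0.39 = 278·t^0.61/(2.14+t) gives 0.61(2.14+t) = t, so 0.39·t = 0.61×2.14.
t* = 0.61×2.14/0.39 = 3.347 min.

3.3 min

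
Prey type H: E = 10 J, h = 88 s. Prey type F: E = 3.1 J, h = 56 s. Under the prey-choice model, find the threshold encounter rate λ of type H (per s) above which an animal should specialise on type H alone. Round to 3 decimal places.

The zero-one rule: include type F iff E₂/h₂ > λE₁/(1+λh₁). Equality gives the switch point.
λE₁h₂ = E₂ + λE₂h₁ ⇒ λ = E₂/(E₁h₂ − E₂h₁) = 3.1/(560 − 272.8) = 0.01079 per s.

0.011 per s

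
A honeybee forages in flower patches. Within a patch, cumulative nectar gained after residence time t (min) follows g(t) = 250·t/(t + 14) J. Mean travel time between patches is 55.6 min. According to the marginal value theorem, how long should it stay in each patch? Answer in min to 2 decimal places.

Maximise g(t)/(T+t): set derivative to zero → g'(t)(T+t) = g(t).
g'(t) = 250·14/(t + 14)². Setting 250·14/(t+14)² = 250t/[(t+14)(55.6+t)] gives 14(55.6+t) = t(t+14), so t² = 14×55.6 = 778.4.
t* = √778.4 = 27.9 min.

27.90 min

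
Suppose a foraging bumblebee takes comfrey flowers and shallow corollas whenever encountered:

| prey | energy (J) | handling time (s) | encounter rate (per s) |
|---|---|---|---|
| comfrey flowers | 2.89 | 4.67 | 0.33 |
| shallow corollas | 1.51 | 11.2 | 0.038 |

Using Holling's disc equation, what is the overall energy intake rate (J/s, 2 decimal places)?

0.34 J/s

R = (0.33×2.89 + 0.038×1.51) / (1 + 0.33×4.67 + 0.038×11.2) = 1.011/2.967 = 0.3408 J/s.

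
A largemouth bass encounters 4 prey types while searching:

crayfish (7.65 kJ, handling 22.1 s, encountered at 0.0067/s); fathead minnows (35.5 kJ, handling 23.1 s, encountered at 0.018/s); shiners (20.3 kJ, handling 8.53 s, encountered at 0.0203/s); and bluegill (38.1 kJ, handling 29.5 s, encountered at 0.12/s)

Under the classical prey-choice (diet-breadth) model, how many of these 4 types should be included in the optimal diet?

3

E/h in descending order: shiners 2.38, fathead minnows 1.54, bluegill 1.29, crayfish 0.346 kJ/s. The optimal diet is the largest prefix of this list for which every included type satisfies E_i/h_i > R on the types above it.
Rate on top 1: 0.3513. fathead minnows: 1.54 > 0.3513 → include.
Rate on top 2: 0.6615. bluegill: 1.29 > 0.6615 → include.
Rate on top 3: 1.096. crayfish: 0.346 < 1.096 → exclude; stop.
Optimal diet: shiners, fathead minnows, bluegill — 3 of 4 types.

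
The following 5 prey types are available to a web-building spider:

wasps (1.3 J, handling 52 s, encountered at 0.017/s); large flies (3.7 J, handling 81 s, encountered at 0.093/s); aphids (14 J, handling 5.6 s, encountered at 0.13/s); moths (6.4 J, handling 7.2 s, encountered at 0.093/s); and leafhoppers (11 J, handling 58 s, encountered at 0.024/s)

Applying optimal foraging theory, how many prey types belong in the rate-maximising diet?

1

E/h in descending order: aphids 2.5, moths 0.889, leafhoppers 0.19, large flies 0.0457, wasps 0.025 J/s. The optimal diet is the largest prefix of this list for which every included type satisfies E_i/h_i > R on the types above it.
Rate on top 1: 1.053. moths: 0.889 < 1.053 → exclude; stop.
Optimal diet: aphids — 1 of 5 types.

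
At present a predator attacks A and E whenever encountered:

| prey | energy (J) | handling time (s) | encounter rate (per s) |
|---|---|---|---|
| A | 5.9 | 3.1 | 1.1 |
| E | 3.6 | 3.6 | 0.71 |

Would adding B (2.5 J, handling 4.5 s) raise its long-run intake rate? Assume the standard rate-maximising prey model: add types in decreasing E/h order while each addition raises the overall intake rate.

On A and E alone, R = ΣλE/(1+Σλh) = 9.046/6.966 = 1.299 J/s.
B: E/h = 2.5/4.5 = 0.5556 J/s.
Since 0.5556 < R, time spent handling B is better spent searching.

No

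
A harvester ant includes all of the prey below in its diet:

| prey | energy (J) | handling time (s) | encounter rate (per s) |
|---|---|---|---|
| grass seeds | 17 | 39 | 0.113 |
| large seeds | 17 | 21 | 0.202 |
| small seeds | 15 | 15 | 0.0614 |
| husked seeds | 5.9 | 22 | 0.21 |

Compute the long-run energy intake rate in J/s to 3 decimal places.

Energy encountered per unit search time: 0.113×17 + 0.202×17 + 0.0614×15 + 0.21×5.9 = 7.515 J/s.
Handling time per unit search time: 0.113×39 + 0.202×21 + 0.0614×15 + 0.21×22 = 14.19.
Rate = 7.515/(1 + 14.19) = 0.4947 J/s.

0.495 J/s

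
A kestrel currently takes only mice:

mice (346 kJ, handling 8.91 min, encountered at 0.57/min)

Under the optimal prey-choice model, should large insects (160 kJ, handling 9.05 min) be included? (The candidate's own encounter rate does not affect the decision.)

No

Intake rate on the current diet: R = (0.57×346) / (1 + 0.57×8.91) = 197.2/6.079 = 32.44 kJ/min.
Profitability of large insects: 160/9.05 = 17.68 kJ/min.
17.68 < 32.44, so adding large insects would lower the average — exclude it.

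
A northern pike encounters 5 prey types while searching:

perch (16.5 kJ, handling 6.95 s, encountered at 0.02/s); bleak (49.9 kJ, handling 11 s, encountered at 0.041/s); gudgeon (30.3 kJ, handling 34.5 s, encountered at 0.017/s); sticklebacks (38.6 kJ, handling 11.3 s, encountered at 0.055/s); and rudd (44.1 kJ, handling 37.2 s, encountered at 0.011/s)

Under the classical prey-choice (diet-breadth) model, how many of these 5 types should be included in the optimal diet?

Profitabilities (E/h, kJ/s): bleak 4.54, sticklebacks 3.42, perch 2.37, rudd 1.19, gudgeon 0.878. Add prey in this order while the next type's profitability exceeds the intake rate on those already taken.
Rate on top 1: 1.41. sticklebacks: 3.42 > 1.41 → include.
Rate on top 2: 2.012. perch: 2.37 > 2.012 → include.
Rate on top 3: 2.034. rudd: 1.19 < 2.034 → exclude; stop.
Optimal diet: bleak, sticklebacks, perch — 3 of 5 types.

3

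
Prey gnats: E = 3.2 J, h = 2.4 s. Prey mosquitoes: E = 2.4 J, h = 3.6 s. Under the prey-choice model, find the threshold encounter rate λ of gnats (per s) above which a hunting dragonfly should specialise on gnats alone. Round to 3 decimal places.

0.417 per s

The zero-one rule: include mosquitoes iff E₂/h₂ > λE₁/(1+λh₁). Equality gives the switch point.
λE₁h₂ = E₂ + λE₂h₁ ⇒ λ = E₂/(E₁h₂ − E₂h₁) = 2.4/(11.52 − 5.76) = 0.4167 per s.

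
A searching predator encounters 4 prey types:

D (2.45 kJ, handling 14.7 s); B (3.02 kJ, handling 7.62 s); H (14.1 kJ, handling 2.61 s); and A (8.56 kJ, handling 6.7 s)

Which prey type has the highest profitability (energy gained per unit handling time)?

In descending order of E/h:
H: 14.1/2.61 = 5.4 kJ/s
A: 8.56/6.7 = 1.28 kJ/s
B: 3.02/7.62 = 0.396 kJ/s
D: 2.45/14.7 = 0.167 kJ/s

H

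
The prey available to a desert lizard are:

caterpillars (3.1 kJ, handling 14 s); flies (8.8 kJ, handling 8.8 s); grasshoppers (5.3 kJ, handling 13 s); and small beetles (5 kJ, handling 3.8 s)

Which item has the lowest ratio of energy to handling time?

caterpillars

In descending order of E/h:
small beetles: 5/3.8 = 1.32 kJ/s
flies: 8.8/8.8 = 1 kJ/s
grasshoppers: 5.3/13 = 0.408 kJ/s
caterpillars: 3.1/14 = 0.221 kJ/s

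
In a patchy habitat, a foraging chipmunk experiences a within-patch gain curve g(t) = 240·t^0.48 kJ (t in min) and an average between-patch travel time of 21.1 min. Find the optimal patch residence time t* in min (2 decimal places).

19.48 min

Optimal t* satisfies g'(t*) = g(t*)/(T + t*).
g'(t) = 0.48·240·t^-0.52. Setting 0.48·240·t^-0.52 = 240·t^0.48/(21.1+t) gives 0.48(21.1+t) = t, so 0.52·t = 0.48×21.1.
t* = 0.48×21.1/0.52 = 19.48 min.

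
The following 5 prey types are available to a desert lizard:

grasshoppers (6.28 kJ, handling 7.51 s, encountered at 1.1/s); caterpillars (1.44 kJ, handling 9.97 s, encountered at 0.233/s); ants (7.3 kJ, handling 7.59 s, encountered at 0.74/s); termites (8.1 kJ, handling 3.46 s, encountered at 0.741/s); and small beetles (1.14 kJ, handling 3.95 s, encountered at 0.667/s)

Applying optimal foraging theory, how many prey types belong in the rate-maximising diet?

E/h in descending order: termites 2.34, ants 0.962, grasshoppers 0.836, small beetles 0.289, caterpillars 0.144 kJ/s. The optimal diet is the largest prefix of this list for which every included type satisfies E_i/h_i > R on the types above it.
Rate on top 1: 1.684. ants: 0.962 < 1.684 → exclude; stop.
Optimal diet: termites — 1 of 5 types.

1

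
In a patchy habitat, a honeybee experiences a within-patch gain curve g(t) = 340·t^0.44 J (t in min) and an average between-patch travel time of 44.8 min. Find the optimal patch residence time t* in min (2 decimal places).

By the marginal value theorem, leave when the instantaneous gain rate g'(t) equals the habitat-wide average g(t)/(T + t).
g'(t) = 0.44·340·t^-0.56. Setting 0.44·340·t^-0.56 = 340·t^0.44/(44.8+t) gives 0.44(44.8+t) = t, so 0.56·t = 0.44×44.8.
t* = 0.44×44.8/0.56 = 35.2 min.

35.20 min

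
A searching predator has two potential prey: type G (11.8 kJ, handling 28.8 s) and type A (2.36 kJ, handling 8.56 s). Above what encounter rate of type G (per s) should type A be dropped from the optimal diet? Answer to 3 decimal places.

0.071 per s

The zero-one rule: include type A iff E₂/h₂ > λE₁/(1+λh₁). Equality gives the switch point.
λE₁h₂ = E₂ + λE₂h₁ ⇒ λ = E₂/(E₁h₂ − E₂h₁) = 2.36/(101 − 67.97) = 0.07143 per s.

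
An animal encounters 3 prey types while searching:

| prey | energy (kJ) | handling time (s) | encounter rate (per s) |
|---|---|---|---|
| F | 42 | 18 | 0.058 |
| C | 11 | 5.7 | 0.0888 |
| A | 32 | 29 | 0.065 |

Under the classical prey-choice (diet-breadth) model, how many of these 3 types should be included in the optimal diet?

2

Profitabilities (E/h, kJ/s): F 2.33, C 1.93, A 1.1. Add prey in this order while the next type's profitability exceeds the intake rate on those already taken.
Rate on top 1: 1.192. C: 1.93 > 1.192 → include.
Rate on top 2: 1.338. A: 1.1 < 1.338 → exclude; stop.
Optimal diet: F, C — 2 of 3 types.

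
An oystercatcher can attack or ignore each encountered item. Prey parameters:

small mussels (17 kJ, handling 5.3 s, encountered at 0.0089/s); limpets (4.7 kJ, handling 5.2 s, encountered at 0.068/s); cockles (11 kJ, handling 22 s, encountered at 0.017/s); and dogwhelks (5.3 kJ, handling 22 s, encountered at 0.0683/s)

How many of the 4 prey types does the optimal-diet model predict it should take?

3

E/h in descending order: small mussels 3.21, limpets 0.904, cockles 0.5, dogwhelks 0.241 kJ/s. The optimal diet is the largest prefix of this list for which every included type satisfies E_i/h_i > R on the types above it.
Rate on top 1: 0.1445. limpets: 0.904 > 0.1445 → include.
Rate on top 2: 0.3362. cockles: 0.5 > 0.3362 → include.
Rate on top 3: 0.3707. dogwhelks: 0.241 < 0.3707 → exclude; stop.
Optimal diet: small mussels, limpets, cockles — 3 of 4 types.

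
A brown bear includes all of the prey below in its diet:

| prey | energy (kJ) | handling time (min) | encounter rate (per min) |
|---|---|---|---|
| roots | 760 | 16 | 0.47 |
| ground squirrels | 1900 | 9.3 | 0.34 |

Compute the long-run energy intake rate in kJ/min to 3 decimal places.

R = (0.47×760 + 0.34×1900) / (1 + 0.47×16 + 0.34×9.3) = 1003/11.68 = 85.88 kJ/min.

85.876 kJ/min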